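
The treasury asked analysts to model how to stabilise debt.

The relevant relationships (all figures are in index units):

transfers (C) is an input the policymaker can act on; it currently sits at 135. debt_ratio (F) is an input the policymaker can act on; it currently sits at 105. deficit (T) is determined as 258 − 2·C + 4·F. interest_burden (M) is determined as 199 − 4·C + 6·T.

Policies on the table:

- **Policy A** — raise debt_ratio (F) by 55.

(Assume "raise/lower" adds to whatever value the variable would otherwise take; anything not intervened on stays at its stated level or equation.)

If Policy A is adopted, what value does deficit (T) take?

Policy A (F + 55):
  C = 135
  F = 105 + 55 = 160
  T = 258 − 2·135 + 4·160 = 628

628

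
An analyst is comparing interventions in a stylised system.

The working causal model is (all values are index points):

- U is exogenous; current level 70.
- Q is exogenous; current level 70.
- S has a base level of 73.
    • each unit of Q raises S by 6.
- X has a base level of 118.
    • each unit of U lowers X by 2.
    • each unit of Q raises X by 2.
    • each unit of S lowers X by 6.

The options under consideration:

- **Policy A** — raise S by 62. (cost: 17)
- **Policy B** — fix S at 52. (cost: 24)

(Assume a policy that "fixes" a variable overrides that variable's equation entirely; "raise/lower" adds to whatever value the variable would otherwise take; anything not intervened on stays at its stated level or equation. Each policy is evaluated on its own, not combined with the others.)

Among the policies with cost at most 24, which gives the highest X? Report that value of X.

-194

Policy A (S + 62):
  U = 70
  Q = 70
  S = 73 + 6·70 (+62 from intervention) = 555
  X = 118 − 2·70 + 2·70 − 6·555 = -3212
Policy B (S := 52):
  U = 70
  Q = 70
  S = 52
  X = 118 − 2·70 + 2·70 − 6·52 = -194
Comparing — Policy A: X=-3212, Policy B: X=-194. Highest is -194 (Policy B).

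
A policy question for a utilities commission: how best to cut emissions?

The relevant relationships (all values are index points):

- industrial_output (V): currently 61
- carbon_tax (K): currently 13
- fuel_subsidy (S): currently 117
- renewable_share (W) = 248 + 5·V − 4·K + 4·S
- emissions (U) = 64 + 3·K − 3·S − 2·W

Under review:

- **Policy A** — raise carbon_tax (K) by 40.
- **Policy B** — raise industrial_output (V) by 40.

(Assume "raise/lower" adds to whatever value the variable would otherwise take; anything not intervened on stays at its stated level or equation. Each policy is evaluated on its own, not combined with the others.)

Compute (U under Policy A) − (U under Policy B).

840

Policy A (K + 40):
  V = 61
  K = 13 + 40 = 53
  S = 117
  W = 248 + 5·61 − 4·53 + 4·117 = 809
  U = 64 + 3·53 − 3·117 − 2·809 = -1746
Policy B (V + 40):
  V = 61 + 40 = 101
  K = 13
  S = 117
  W = 248 + 5·101 − 4·13 + 4·117 = 1169
  U = 64 + 3·13 − 3·117 − 2·1169 = -2586
U: -1746 − (-2586) = 840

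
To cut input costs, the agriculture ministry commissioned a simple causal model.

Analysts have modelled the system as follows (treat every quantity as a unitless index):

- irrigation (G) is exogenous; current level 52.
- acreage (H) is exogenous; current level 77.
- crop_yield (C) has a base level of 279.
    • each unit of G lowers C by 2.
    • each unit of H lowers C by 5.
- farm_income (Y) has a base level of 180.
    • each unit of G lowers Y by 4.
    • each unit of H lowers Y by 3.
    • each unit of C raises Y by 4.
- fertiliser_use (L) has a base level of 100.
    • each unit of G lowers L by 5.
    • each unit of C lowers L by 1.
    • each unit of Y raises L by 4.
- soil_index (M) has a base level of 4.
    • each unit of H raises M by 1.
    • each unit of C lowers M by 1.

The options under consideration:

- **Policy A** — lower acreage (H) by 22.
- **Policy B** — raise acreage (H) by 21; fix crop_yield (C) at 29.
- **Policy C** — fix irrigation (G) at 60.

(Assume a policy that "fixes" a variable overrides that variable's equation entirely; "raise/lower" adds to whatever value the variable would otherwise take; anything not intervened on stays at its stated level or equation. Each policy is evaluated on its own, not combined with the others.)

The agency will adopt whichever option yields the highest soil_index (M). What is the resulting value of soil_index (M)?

307

Policy A (H − 22):
  G = 52
  H = 77 − 22 = 55
  C = 279 − 2·52 − 5·55 = -100
  M = 4 + 55 − (-100) = 159
Policy B (H + 21, C := 29):
  G = 52
  H = 77 + 21 = 98
  C = 29
  M = 4 + 98 − 29 = 73
Policy C (G := 60):
  G = 60
  H = 77
  C = 279 − 2·60 − 5·77 = -226
  M = 4 + 77 − (-226) = 307
Comparing — Policy A: M=159, Policy B: M=73, Policy C: M=307. Highest is 307 (Policy C).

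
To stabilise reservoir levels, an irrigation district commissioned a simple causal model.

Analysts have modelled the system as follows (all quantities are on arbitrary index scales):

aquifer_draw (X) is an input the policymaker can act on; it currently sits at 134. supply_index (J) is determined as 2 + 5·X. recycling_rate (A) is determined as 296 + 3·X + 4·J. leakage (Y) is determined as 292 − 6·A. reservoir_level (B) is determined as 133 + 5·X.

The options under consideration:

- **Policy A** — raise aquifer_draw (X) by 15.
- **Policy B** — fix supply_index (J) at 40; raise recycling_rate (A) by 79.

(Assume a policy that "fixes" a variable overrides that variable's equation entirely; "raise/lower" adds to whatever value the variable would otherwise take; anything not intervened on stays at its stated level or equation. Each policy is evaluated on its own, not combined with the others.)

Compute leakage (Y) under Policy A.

Policy A (X + 15):
  X = 134 + 15 = 149
  J = 2 + 5·149 = 747
  A = 296 + 3·149 + 4·747 = 3731
  Y = 292 − 6·3731 = -22094

-22094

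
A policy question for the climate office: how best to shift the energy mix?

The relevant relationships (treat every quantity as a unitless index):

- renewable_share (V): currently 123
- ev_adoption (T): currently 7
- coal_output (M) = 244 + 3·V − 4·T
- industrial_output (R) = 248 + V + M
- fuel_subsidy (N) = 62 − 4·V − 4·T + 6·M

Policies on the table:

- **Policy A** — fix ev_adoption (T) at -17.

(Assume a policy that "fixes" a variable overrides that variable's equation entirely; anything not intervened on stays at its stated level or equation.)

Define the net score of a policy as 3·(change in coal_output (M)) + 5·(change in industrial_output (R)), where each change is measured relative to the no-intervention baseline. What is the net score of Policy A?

768

Baseline:
  V = 123
  T = 7
  M = 244 + 3·123 − 4·7 = 585
  R = 248 + 123 + 585 = 956
Policy A (T := -17):
  V = 123
  T = -17
  M = 244 + 3·123 − 4·(-17) = 681
  R = 248 + 123 + 681 = 1052
ΔM = 681 − 585 = 96; ΔR = 1052 − 956 = 96
Score = 3·96 + 5·96 = 768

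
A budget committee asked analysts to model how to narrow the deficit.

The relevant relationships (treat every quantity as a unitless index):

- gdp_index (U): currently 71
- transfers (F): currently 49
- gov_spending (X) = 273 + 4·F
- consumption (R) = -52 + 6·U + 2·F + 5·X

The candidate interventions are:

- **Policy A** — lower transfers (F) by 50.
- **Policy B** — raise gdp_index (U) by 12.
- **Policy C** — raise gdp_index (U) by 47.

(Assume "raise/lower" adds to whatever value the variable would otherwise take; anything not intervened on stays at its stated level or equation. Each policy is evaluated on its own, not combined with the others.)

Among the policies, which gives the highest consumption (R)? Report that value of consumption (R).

Policy A (F − 50):
  U = 71
  F = 49 − 50 = -1
  X = 273 + 4·(-1) = 269
  R = -52 + 6·71 + 2·(-1) + 5·269 = 1717
Policy B (U + 12):
  U = 71 + 12 = 83
  F = 49
  X = 273 + 4·49 = 469
  R = -52 + 6·83 + 2·49 + 5·469 = 2889
Policy C (U + 47):
  U = 71 + 47 = 118
  F = 49
  X = 273 + 4·49 = 469
  R = -52 + 6·118 + 2·49 + 5·469 = 3099
Comparing — Policy A: R=1717, Policy B: R=2889, Policy C: R=3099. Highest is 3099 (Policy C).

3099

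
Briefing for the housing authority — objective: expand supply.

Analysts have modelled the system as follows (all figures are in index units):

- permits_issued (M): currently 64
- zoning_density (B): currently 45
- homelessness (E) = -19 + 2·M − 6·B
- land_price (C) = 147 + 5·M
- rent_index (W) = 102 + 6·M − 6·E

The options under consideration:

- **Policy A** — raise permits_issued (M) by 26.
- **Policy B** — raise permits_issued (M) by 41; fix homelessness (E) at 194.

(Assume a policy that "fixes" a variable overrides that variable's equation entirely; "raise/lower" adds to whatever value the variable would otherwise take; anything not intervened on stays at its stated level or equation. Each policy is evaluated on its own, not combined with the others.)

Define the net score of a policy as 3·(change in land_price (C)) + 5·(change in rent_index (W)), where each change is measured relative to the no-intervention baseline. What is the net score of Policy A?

Baseline:
  M = 64
  B = 45
  E = -19 + 2·64 − 6·45 = -161
  C = 147 + 5·64 = 467
  W = 102 + 6·64 − 6·(-161) = 1452
Policy A (M + 26):
  M = 64 + 26 = 90
  B = 45
  E = -19 + 2·90 − 6·45 = -109
  C = 147 + 5·90 = 597
  W = 102 + 6·90 − 6·(-109) = 1296
ΔC = 597 − 467 = 130; ΔW = 1296 − 1452 = -156
Score = 3·130 + 5·(-156) = -390

-390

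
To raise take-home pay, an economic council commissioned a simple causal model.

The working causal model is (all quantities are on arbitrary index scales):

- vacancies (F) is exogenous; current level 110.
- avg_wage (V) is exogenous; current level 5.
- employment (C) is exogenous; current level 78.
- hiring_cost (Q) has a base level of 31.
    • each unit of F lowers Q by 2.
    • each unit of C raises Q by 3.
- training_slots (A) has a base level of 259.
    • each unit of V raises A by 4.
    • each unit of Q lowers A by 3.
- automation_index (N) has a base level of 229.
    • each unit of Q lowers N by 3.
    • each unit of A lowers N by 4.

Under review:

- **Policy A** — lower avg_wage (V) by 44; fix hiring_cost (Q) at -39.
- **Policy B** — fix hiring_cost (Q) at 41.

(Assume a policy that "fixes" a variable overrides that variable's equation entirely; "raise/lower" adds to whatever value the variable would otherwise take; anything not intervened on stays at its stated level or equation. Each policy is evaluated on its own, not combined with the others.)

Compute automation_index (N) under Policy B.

Policy B (Q := 41):
  F = 110
  V = 5
  C = 78
  Q = 41
  A = 259 + 4·5 − 3·41 = 156
  N = 229 − 3·41 − 4·156 = -518

-518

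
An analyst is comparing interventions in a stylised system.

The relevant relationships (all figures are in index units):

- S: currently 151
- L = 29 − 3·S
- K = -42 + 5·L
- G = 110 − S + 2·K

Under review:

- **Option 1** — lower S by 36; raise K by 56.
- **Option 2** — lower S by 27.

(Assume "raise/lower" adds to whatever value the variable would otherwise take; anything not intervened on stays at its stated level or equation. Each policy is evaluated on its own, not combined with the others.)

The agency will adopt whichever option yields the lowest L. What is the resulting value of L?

Option 1 (S − 36, K + 56):
  S = 151 − 36 = 115
  L = 29 − 3·115 = -316
Option 2 (S − 27):
  S = 151 − 27 = 124
  L = 29 − 3·124 = -343
Comparing — Option 1: L=-316, Option 2: L=-343. Lowest is -343 (Option 2).

-343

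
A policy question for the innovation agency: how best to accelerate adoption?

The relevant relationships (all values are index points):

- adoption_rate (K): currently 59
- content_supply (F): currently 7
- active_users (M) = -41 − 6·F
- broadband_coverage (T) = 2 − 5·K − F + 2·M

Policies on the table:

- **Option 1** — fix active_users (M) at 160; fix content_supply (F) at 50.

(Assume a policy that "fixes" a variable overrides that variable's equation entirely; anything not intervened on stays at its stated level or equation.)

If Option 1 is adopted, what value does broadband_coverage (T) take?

-23

Option 1 (M := 160, F := 50):
  K = 59
  F = 50
  M = 160
  T = 2 − 5·59 − 50 + 2·160 = -23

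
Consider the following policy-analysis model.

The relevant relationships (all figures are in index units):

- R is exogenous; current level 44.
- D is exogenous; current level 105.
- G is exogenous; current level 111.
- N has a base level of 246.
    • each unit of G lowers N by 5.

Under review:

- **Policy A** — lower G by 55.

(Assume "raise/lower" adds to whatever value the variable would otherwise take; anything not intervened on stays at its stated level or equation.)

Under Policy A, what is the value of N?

Policy A (G − 55):
  G = 111 − 55 = 56
  N = 246 − 5·56 = -34

-34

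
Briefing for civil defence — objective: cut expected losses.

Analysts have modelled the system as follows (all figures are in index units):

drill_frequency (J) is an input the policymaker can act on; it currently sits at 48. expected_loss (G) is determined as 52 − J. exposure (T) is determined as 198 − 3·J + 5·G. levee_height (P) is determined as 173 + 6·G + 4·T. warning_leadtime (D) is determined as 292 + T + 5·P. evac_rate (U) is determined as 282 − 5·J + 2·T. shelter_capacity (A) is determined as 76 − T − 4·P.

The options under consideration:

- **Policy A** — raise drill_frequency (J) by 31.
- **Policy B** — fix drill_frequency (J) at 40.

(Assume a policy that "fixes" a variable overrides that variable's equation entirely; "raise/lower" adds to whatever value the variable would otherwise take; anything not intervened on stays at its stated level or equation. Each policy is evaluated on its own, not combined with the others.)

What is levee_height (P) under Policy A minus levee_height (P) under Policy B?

Policy A (J + 31):
  J = 48 + 31 = 79
  G = 52 − 79 = -27
  T = 198 − 3·79 + 5·(-27) = -174
  P = 173 + 6·(-27) + 4·(-174) = -685
Policy B (J := 40):
  J = 40
  G = 52 − 40 = 12
  T = 198 − 3·40 + 5·12 = 138
  P = 173 + 6·12 + 4·138 = 797
P: -685 − 797 = -1482

-1482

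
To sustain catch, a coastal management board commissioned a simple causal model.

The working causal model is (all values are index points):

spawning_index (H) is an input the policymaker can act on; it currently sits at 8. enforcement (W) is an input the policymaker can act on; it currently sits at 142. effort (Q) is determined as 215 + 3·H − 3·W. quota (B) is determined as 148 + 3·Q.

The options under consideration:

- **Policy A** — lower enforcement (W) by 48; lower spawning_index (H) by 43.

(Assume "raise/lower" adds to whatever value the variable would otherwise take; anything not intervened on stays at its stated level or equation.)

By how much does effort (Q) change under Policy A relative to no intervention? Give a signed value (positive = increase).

15

Baseline:
  H = 8
  W = 142
  Q = 215 + 3·8 − 3·142 = -187
Policy A (W − 48, H − 43):
  H = 8 − 43 = -35
  W = 142 − 48 = 94
  Q = 215 + 3·(-35) − 3·94 = -172
Change in Q: -172 − (-187) = 15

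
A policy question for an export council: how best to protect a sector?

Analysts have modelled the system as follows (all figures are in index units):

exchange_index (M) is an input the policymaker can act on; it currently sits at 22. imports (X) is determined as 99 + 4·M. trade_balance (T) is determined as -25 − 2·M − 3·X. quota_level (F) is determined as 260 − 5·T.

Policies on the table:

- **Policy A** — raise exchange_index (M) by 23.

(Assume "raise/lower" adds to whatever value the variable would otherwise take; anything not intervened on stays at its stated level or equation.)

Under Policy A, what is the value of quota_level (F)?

Policy A (M + 23):
  M = 22 + 23 = 45
  X = 99 + 4·45 = 279
  T = -25 − 2·45 − 3·279 = -952
  F = 260 − 5·(-952) = 5020

5020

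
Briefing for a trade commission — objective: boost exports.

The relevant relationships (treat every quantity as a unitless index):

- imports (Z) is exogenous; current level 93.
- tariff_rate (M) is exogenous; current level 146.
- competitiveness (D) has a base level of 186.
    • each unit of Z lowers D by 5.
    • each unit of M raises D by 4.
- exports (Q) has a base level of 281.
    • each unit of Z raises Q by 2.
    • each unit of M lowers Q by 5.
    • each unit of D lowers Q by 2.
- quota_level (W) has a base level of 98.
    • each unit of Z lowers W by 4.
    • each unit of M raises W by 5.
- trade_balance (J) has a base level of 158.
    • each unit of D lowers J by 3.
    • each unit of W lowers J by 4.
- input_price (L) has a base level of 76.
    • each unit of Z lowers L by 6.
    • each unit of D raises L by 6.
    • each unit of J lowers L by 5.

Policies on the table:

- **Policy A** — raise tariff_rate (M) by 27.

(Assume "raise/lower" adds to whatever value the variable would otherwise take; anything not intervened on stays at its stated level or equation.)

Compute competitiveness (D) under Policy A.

Policy A (M + 27):
  Z = 93
  M = 146 + 27 = 173
  D = 186 − 5·93 + 4·173 = 413

413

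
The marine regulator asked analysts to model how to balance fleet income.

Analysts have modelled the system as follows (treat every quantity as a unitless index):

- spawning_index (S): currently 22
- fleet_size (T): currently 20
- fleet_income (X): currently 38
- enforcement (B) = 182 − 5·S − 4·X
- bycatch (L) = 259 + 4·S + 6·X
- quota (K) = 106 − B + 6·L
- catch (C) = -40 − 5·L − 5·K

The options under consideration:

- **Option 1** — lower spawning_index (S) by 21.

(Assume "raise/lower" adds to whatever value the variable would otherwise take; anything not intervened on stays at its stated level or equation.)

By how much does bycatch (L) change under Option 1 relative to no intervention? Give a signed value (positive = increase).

-84

Baseline:
  S = 22
  X = 38
  L = 259 + 4·22 + 6·38 = 575
Option 1 (S − 21):
  S = 22 − 21 = 1
  X = 38
  L = 259 + 4·1 + 6·38 = 491
Change in L: 491 − 575 = -84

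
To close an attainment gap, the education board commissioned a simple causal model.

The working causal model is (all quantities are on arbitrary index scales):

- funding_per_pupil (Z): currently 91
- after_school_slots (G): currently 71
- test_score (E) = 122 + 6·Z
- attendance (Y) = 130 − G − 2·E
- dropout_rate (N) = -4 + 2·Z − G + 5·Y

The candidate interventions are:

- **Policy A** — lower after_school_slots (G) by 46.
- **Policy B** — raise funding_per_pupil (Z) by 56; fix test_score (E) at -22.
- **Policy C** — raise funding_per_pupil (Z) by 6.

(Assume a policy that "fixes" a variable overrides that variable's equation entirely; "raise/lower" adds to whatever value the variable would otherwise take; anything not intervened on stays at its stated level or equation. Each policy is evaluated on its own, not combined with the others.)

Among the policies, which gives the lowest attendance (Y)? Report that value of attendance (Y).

Policy A (G − 46):
  Z = 91
  G = 71 − 46 = 25
  E = 122 + 6·91 = 668
  Y = 130 − 25 − 2·668 = -1231
Policy B (Z + 56, E := -22):
  Z = 91 + 56 = 147
  G = 71
  E = -22
  Y = 130 − 71 − 2·(-22) = 103
Policy C (Z + 6):
  Z = 91 + 6 = 97
  G = 71
  E = 122 + 6·97 = 704
  Y = 130 − 71 − 2·704 = -1349
Comparing — Policy A: Y=-1231, Policy B: Y=103, Policy C: Y=-1349. Lowest is -1349 (Policy C).

-1349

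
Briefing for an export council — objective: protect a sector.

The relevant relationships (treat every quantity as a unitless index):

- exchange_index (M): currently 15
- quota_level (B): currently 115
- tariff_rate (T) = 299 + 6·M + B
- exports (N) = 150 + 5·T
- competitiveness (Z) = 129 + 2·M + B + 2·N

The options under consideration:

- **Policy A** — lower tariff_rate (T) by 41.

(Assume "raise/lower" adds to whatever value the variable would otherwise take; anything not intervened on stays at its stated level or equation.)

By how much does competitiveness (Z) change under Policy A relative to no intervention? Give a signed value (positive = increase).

Baseline:
  M = 15
  B = 115
  T = 299 + 6·15 + 115 = 504
  N = 150 + 5·504 = 2670
  Z = 129 + 2·15 + 115 + 2·2670 = 5614
Policy A (T − 41):
  M = 15
  B = 115
  T = 299 + 6·15 + 115 (−41 from intervention) = 463
  N = 150 + 5·463 = 2465
  Z = 129 + 2·15 + 115 + 2·2465 = 5204
Change in Z: 5204 − 5614 = -410

-410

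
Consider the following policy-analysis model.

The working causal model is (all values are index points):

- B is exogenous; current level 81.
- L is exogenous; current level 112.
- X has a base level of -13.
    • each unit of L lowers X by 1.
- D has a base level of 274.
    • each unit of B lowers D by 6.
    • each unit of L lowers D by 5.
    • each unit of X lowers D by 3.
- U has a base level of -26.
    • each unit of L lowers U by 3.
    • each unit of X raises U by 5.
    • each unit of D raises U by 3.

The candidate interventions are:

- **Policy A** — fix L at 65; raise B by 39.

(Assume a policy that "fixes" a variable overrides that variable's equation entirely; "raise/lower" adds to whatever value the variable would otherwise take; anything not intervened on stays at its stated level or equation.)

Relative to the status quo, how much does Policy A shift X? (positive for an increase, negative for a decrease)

47

Baseline:
  L = 112
  X = -13 − 112 = -125
Policy A (L := 65, B + 39):
  L = 65
  X = -13 − 65 = -78
Change in X: -78 − (-125) = 47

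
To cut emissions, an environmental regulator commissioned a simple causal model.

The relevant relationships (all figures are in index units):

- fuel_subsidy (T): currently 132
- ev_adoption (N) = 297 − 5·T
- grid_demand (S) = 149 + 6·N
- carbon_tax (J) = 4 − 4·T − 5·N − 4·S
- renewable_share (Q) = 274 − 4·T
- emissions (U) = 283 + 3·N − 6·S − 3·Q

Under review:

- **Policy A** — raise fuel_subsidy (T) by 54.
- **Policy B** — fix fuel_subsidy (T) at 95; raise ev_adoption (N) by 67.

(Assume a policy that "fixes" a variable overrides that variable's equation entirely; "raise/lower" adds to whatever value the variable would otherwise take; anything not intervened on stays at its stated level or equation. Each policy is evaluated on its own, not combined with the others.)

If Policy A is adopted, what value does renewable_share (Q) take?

-470

Policy A (T + 54):
  T = 132 + 54 = 186
  Q = 274 − 4·186 = -470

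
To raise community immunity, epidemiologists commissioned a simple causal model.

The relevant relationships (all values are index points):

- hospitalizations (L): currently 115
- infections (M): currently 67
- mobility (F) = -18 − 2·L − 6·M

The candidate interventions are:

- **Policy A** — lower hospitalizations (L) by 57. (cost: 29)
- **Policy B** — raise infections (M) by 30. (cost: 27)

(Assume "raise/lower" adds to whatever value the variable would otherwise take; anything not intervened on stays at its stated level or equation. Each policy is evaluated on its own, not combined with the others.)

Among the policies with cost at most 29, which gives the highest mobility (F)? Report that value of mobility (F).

-536

Policy A (L − 57):
  L = 115 − 57 = 58
  M = 67
  F = -18 − 2·58 − 6·67 = -536
Policy B (M + 30):
  L = 115
  M = 67 + 30 = 97
  F = -18 − 2·115 − 6·97 = -830
Comparing — Policy A: F=-536, Policy B: F=-830. Highest is -536 (Policy A).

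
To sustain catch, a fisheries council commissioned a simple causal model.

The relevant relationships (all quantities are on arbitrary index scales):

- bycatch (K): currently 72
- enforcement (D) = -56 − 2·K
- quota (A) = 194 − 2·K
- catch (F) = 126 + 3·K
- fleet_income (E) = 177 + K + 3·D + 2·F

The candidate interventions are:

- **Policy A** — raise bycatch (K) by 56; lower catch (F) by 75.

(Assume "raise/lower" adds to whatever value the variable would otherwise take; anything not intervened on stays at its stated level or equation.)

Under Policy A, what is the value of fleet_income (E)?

239

Policy A (K + 56, F − 75):
  K = 72 + 56 = 128
  D = -56 − 2·128 = -312
  F = 126 + 3·128 (−75 from intervention) = 435
  E = 177 + 128 + 3·(-312) + 2·435 = 239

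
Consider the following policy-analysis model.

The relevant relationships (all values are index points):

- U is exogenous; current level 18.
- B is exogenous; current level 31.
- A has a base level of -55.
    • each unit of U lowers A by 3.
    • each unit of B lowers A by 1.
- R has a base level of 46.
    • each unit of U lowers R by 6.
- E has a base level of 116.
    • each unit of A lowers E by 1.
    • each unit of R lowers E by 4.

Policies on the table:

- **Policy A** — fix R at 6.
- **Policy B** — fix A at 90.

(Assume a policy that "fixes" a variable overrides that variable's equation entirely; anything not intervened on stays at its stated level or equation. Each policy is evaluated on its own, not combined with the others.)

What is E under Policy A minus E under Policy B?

-42

Policy A (R := 6):
  U = 18
  B = 31
  A = -55 − 3·18 − 31 = -140
  R = 6
  E = 116 − (-140) − 4·6 = 232
Policy B (A := 90):
  U = 18
  B = 31
  A = 90
  R = 46 − 6·18 = -62
  E = 116 − 90 − 4·(-62) = 274
E: 232 − 274 = -42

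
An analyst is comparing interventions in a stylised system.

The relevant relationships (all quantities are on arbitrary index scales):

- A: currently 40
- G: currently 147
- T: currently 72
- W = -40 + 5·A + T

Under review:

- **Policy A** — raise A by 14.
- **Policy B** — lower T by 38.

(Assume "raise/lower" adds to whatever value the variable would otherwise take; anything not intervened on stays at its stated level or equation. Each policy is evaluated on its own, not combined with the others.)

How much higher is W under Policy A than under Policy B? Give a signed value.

108

Policy A (A + 14):
  A = 40 + 14 = 54
  T = 72
  W = -40 + 5·54 + 72 = 302
Policy B (T − 38):
  A = 40
  T = 72 − 38 = 34
  W = -40 + 5·40 + 34 = 194
W: 302 − 194 = 108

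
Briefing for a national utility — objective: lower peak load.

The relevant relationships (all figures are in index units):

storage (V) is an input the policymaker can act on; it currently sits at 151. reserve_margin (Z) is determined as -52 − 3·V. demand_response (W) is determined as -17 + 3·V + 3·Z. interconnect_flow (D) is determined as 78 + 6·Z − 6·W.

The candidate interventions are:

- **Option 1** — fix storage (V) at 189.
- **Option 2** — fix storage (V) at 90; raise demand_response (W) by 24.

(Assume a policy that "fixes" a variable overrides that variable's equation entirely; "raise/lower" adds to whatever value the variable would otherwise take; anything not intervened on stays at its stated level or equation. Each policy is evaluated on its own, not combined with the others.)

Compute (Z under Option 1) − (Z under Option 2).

Option 1 (V := 189):
  V = 189
  Z = -52 − 3·189 = -619
Option 2 (V := 90, W + 24):
  V = 90
  Z = -52 − 3·90 = -322
Z: -619 − (-322) = -297

-297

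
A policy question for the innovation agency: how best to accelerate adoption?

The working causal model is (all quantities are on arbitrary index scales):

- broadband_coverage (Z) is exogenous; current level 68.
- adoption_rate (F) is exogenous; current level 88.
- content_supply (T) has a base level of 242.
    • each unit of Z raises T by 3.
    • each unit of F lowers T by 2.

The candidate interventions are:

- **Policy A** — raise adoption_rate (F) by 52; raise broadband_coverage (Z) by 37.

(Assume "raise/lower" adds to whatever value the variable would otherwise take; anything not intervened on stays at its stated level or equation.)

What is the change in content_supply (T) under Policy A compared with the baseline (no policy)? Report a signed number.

Baseline:
  Z = 68
  F = 88
  T = 242 + 3·68 − 2·88 = 270
Policy A (F + 52, Z + 37):
  Z = 68 + 37 = 105
  F = 88 + 52 = 140
  T = 242 + 3·105 − 2·140 = 277
Change in T: 277 − 270 = 7

7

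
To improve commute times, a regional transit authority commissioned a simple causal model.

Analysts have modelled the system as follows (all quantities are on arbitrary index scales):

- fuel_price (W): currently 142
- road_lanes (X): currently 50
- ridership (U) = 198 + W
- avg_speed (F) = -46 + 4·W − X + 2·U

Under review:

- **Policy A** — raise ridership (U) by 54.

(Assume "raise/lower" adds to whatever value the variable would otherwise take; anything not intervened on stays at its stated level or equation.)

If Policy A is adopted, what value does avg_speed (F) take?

Policy A (U + 54):
  W = 142
  X = 50
  U = 198 + 142 (+54 from intervention) = 394
  F = -46 + 4·142 − 50 + 2·394 = 1260

1260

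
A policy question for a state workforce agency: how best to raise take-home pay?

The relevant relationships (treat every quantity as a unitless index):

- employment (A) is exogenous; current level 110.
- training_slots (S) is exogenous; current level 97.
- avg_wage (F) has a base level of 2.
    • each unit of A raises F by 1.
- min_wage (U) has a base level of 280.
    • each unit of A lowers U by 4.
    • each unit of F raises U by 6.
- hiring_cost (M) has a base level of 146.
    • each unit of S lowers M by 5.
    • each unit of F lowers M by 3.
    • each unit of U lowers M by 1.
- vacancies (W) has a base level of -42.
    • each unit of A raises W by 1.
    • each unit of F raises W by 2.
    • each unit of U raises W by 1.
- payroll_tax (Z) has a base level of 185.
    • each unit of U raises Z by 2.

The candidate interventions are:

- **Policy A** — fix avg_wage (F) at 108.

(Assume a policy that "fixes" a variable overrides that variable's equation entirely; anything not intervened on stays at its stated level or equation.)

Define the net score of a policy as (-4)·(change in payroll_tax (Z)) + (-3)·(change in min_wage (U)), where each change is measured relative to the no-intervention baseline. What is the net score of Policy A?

264

Baseline:
  A = 110
  F = 2 + 110 = 112
  U = 280 − 4·110 + 6·112 = 512
  Z = 185 + 2·512 = 1209
Policy A (F := 108):
  A = 110
  F = 108
  U = 280 − 4·110 + 6·108 = 488
  Z = 185 + 2·488 = 1161
ΔZ = 1161 − 1209 = -48; ΔU = 488 − 512 = -24
Score = (-4)·(-48) + (-3)·(-24) = 264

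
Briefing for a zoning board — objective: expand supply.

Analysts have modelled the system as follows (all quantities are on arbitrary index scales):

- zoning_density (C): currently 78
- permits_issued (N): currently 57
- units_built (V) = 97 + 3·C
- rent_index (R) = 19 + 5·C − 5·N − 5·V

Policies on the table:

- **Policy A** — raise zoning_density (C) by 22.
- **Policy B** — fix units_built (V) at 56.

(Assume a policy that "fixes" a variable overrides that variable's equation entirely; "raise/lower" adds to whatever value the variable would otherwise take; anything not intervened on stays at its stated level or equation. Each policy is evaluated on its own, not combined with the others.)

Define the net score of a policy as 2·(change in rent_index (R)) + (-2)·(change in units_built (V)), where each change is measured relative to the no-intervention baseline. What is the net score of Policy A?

-572

Baseline:
  C = 78
  N = 57
  V = 97 + 3·78 = 331
  R = 19 + 5·78 − 5·57 − 5·331 = -1531
Policy A (C + 22):
  C = 78 + 22 = 100
  N = 57
  V = 97 + 3·100 = 397
  R = 19 + 5·100 − 5·57 − 5·397 = -1751
ΔR = -1751 − (-1531) = -220; ΔV = 397 − 331 = 66
Score = 2·(-220) + (-2)·66 = -572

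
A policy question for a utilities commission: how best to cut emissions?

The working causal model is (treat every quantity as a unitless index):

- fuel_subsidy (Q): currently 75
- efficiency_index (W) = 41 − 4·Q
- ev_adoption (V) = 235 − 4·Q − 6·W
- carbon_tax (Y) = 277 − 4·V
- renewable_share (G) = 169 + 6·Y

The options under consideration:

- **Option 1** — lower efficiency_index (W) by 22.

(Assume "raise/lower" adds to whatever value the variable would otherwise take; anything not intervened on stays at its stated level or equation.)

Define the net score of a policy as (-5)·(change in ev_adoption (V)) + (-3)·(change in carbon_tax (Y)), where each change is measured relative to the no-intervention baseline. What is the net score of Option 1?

924

Baseline:
  Q = 75
  W = 41 − 4·75 = -259
  V = 235 − 4·75 − 6·(-259) = 1489
  Y = 277 − 4·1489 = -5679
Option 1 (W − 22):
  Q = 75
  W = 41 − 4·75 (−22 from intervention) = -281
  V = 235 − 4·75 − 6·(-281) = 1621
  Y = 277 − 4·1621 = -6207
ΔV = 1621 − 1489 = 132; ΔY = -6207 − (-5679) = -528
Score = (-5)·132 + (-3)·(-528) = 924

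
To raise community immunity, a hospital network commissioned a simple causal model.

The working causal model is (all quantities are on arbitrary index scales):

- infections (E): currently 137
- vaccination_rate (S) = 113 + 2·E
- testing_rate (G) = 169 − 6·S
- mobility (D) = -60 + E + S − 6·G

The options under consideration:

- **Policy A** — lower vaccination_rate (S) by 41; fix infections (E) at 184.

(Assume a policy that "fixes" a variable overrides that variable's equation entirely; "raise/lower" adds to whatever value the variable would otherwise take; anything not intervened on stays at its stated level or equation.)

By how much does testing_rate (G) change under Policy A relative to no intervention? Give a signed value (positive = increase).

Baseline:
  E = 137
  S = 113 + 2·137 = 387
  G = 169 − 6·387 = -2153
Policy A (S − 41, E := 184):
  E = 184
  S = 113 + 2·184 (−41 from intervention) = 440
  G = 169 − 6·440 = -2471
Change in G: -2471 − (-2153) = -318

-318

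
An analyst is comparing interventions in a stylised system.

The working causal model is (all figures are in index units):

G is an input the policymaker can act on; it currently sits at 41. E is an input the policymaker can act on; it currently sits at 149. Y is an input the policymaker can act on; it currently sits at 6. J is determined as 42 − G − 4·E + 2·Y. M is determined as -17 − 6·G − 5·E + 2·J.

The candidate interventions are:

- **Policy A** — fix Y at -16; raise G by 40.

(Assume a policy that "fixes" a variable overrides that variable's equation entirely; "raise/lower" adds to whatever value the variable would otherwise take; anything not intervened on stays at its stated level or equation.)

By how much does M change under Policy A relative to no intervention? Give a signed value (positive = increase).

Baseline:
  G = 41
  E = 149
  Y = 6
  J = 42 − 41 − 4·149 + 2·6 = -583
  M = -17 − 6·41 − 5·149 + 2·(-583) = -2174
Policy A (Y := -16, G + 40):
  G = 41 + 40 = 81
  E = 149
  Y = -16
  J = 42 − 81 − 4·149 + 2·(-16) = -667
  M = -17 − 6·81 − 5·149 + 2·(-667) = -2582
Change in M: -2582 − (-2174) = -408

-408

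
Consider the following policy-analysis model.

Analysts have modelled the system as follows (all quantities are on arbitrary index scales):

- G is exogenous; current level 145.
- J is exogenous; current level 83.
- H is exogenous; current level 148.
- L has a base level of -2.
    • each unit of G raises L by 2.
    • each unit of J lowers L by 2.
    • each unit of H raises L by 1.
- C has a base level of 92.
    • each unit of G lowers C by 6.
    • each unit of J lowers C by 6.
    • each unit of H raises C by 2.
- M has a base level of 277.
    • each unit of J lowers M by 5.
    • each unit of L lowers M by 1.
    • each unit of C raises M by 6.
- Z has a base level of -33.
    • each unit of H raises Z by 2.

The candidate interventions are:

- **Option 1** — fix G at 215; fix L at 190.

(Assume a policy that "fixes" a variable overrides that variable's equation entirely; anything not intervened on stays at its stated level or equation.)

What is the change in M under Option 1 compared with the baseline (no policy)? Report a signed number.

-2440

Baseline:
  G = 145
  J = 83
  H = 148
  L = -2 + 2·145 − 2·83 + 148 = 270
  C = 92 − 6·145 − 6·83 + 2·148 = -980
  M = 277 − 5·83 − 270 + 6·(-980) = -6288
Option 1 (G := 215, L := 190):
  G = 215
  J = 83
  H = 148
  L = 190
  C = 92 − 6·215 − 6·83 + 2·148 = -1400
  M = 277 − 5·83 − 190 + 6·(-1400) = -8728
Change in M: -8728 − (-6288) = -2440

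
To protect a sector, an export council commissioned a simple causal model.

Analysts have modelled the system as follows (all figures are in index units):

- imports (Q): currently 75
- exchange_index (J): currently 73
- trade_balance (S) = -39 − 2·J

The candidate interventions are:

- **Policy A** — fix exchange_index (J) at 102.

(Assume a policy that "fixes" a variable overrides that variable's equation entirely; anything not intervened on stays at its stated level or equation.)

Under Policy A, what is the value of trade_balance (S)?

-243

Policy A (J := 102):
  J = 102
  S = -39 − 2·102 = -243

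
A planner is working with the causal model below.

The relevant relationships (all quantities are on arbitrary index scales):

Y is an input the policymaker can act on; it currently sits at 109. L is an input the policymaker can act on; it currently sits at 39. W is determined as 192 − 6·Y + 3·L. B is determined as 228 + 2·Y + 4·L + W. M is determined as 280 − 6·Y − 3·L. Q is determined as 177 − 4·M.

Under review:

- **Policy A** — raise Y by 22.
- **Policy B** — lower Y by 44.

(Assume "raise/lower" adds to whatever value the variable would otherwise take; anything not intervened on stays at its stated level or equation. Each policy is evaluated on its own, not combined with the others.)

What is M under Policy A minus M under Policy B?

-396

Policy A (Y + 22):
  Y = 109 + 22 = 131
  L = 39
  M = 280 − 6·131 − 3·39 = -623
Policy B (Y − 44):
  Y = 109 − 44 = 65
  L = 39
  M = 280 − 6·65 − 3·39 = -227
M: -623 − (-227) = -396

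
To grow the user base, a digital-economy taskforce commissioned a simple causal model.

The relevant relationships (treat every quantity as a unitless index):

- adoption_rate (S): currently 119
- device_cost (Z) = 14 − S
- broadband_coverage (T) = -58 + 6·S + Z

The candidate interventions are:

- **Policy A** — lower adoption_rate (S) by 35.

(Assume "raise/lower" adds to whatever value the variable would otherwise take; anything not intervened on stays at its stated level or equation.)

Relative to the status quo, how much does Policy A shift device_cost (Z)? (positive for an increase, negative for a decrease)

Baseline:
  S = 119
  Z = 14 − 119 = -105
Policy A (S − 35):
  S = 119 − 35 = 84
  Z = 14 − 84 = -70
Change in Z: -70 − (-105) = 35

35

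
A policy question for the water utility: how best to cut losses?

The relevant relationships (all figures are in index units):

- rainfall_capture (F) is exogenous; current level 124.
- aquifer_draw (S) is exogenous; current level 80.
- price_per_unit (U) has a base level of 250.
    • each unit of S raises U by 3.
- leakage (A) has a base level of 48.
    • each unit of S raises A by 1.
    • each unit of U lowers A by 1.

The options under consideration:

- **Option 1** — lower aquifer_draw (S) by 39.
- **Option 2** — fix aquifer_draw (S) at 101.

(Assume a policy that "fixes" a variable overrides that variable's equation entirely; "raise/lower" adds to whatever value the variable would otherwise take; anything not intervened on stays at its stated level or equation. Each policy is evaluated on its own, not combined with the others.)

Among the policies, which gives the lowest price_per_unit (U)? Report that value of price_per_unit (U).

Option 1 (S − 39):
  S = 80 − 39 = 41
  U = 250 + 3·41 = 373
Option 2 (S := 101):
  S = 101
  U = 250 + 3·101 = 553
Comparing — Option 1: U=373, Option 2: U=553. Lowest is 373 (Option 1).

373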